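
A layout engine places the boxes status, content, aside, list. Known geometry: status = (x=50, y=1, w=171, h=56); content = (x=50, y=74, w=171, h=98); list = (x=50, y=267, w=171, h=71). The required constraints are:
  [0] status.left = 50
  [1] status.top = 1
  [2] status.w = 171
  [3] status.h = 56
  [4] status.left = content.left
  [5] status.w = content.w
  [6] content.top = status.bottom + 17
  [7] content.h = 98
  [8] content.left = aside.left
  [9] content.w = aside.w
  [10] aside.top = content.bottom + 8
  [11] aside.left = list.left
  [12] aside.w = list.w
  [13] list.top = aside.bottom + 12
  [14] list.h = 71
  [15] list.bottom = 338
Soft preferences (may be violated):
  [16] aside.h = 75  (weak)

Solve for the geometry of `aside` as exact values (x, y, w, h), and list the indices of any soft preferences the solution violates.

aside = (x=50, y=180, w=171, h=75)
violated soft preferences: none

1. aside.x = 50  [content.left = aside.left]
2. aside.w = 171  [content.w = aside.w]
3. aside.y = 180  [aside.top = content.bottom + 8]
4. aside.h = 75  [list.top = aside.bottom + 12]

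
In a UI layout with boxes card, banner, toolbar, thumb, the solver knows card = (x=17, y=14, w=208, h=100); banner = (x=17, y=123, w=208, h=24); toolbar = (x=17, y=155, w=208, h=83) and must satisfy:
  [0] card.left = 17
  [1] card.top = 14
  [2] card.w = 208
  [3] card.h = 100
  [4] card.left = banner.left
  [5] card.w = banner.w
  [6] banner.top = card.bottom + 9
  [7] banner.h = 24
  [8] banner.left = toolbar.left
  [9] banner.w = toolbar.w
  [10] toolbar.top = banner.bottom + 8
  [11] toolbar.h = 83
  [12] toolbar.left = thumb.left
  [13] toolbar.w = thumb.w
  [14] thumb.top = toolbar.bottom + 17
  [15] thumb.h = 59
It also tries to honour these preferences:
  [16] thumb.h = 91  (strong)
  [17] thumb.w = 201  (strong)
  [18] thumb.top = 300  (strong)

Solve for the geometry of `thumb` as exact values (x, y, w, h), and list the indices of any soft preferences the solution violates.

1. thumb.x = 17  [toolbar.left = thumb.left]
2. thumb.w = 208  [toolbar.w = thumb.w]
3. thumb.y = 255  [thumb.top = toolbar.bottom + 17]
4. thumb.h = 59  [thumb.h = 59]

thumb = (x=17, y=255, w=208, h=59)
violated soft preferences: 16, 17, 18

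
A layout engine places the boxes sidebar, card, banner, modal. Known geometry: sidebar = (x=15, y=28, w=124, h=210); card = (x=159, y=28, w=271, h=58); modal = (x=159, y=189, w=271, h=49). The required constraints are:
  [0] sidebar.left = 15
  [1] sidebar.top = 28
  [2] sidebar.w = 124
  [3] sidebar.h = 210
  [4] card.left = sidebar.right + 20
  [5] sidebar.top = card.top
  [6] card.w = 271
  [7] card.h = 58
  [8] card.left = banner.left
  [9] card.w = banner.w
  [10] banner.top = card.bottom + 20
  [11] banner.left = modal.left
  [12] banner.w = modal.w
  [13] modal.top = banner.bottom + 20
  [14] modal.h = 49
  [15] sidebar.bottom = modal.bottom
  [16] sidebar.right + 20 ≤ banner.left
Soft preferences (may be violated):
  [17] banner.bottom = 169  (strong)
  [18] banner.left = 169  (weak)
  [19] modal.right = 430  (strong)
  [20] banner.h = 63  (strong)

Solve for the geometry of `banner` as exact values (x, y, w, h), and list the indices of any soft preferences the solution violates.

1. banner.x = 159  [card.left = banner.left]
2. banner.w = 271  [card.w = banner.w]
3. banner.y = 106  [banner.top = card.bottom + 20]
4. banner.h = 63  [modal.top = banner.bottom + 20]

banner = (x=159, y=106, w=271, h=63)
violated soft preferences: 18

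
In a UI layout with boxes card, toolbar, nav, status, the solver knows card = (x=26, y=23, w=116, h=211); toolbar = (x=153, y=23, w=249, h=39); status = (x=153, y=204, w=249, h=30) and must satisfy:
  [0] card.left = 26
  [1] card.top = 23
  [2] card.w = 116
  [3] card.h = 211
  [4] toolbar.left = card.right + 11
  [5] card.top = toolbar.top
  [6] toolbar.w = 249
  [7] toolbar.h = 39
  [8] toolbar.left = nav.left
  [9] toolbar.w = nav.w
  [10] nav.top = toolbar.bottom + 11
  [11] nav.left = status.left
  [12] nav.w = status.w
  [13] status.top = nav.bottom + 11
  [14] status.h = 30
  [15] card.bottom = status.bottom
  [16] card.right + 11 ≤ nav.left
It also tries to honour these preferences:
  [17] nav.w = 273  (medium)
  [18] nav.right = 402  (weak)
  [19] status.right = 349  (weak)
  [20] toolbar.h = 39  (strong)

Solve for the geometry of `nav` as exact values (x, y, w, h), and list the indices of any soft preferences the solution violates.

1. nav.x = 153  [toolbar.left = nav.left]
2. nav.w = 249  [toolbar.w = nav.w]
3. nav.y = 73  [nav.top = toolbar.bottom + 11]
4. nav.h = 120  [status.top = nav.bottom + 11]

nav = (x=153, y=73, w=249, h=120)
violated soft preferences: 17, 19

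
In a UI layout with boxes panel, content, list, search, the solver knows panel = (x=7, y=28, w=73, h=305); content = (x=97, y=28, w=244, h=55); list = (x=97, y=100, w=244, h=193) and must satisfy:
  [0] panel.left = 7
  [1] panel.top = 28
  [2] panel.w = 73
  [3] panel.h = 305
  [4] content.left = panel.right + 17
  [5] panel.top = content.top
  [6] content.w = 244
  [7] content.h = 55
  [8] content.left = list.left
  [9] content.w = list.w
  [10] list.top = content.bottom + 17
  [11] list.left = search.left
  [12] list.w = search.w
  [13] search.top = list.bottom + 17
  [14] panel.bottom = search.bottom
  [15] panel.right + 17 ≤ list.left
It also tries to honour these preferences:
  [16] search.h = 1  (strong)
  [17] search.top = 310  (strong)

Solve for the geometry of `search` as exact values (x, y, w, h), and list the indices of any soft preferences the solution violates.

1. search.x = 97  [list.left = search.left]
2. search.w = 244  [list.w = search.w]
3. search.y = 310  [search.top = list.bottom + 17]
4. search.h = 23  [panel.bottom = search.bottom]

search = (x=97, y=310, w=244, h=23)
violated soft preferences: 16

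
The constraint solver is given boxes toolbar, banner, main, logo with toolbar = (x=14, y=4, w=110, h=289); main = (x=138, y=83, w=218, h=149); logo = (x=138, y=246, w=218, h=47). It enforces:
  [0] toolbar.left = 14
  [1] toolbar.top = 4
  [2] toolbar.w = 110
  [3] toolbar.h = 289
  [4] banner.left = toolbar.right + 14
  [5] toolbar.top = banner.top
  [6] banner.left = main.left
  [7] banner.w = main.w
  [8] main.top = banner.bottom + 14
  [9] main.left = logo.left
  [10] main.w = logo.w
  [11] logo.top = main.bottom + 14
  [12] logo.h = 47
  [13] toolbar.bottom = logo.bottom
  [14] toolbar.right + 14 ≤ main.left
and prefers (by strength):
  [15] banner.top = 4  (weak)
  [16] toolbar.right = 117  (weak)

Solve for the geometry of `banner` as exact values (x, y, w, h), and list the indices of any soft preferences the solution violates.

1. banner.x = 138  [banner.left = toolbar.right + 14]
2. banner.y = 4  [toolbar.top = banner.top]
3. banner.w = 218  [banner.w = main.w]
4. banner.h = 65  [main.top = banner.bottom + 14]

banner = (x=138, y=4, w=218, h=65)
violated soft preferences: 16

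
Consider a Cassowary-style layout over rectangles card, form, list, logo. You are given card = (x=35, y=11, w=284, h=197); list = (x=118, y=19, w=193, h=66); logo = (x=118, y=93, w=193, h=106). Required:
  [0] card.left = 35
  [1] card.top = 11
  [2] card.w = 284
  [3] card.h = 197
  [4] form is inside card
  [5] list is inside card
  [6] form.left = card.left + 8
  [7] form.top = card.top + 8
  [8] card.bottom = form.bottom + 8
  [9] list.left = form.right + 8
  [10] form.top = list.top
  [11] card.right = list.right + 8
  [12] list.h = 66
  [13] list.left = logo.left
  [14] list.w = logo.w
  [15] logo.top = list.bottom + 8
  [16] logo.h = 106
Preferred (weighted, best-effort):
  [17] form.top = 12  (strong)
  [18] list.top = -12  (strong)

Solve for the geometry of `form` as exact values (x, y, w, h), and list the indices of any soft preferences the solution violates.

1. form.x = 43  [form.left = card.left + 8]
2. form.y = 19  [form.top = card.top + 8]
3. form.h = 181  [card.bottom = form.bottom + 8]
4. form.w = 67  [list.left = form.right + 8]

form = (x=43, y=19, w=67, h=181)
violated soft preferences: 17, 18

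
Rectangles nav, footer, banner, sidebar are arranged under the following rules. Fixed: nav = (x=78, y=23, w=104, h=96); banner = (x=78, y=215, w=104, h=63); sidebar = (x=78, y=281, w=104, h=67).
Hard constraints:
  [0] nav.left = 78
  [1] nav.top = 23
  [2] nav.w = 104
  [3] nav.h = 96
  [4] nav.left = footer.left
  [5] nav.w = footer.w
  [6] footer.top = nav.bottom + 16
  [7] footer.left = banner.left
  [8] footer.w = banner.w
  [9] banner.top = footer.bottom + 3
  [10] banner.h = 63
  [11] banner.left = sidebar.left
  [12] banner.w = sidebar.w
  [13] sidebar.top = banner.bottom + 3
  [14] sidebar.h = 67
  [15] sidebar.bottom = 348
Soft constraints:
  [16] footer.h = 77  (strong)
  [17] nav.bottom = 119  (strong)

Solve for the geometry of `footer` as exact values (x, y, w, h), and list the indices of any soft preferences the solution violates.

footer = (x=78, y=135, w=104, h=77)
violated soft preferences: none

1. footer.x = 78  [nav.left = footer.left]
2. footer.w = 104  [nav.w = footer.w]
3. footer.y = 135  [footer.top = nav.bottom + 16]
4. footer.h = 77  [banner.top = footer.bottom + 3]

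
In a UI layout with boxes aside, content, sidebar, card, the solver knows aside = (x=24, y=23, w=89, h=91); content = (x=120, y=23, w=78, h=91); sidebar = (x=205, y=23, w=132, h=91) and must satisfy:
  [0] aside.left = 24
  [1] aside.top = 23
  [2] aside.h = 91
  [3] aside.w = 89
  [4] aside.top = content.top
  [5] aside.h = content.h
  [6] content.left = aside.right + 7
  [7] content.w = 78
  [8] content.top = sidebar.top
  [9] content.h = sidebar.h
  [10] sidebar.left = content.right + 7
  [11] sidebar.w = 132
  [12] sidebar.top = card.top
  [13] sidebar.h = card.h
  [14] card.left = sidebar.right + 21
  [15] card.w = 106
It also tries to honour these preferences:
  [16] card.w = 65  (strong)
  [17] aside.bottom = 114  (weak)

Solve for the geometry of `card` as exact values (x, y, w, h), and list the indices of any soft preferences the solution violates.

1. card.y = 23  [sidebar.top = card.top]
2. card.h = 91  [sidebar.h = card.h]
3. card.x = 358  [card.left = sidebar.right + 21]
4. card.w = 106  [card.w = 106]

card = (x=358, y=23, w=106, h=91)
violated soft preferences: 16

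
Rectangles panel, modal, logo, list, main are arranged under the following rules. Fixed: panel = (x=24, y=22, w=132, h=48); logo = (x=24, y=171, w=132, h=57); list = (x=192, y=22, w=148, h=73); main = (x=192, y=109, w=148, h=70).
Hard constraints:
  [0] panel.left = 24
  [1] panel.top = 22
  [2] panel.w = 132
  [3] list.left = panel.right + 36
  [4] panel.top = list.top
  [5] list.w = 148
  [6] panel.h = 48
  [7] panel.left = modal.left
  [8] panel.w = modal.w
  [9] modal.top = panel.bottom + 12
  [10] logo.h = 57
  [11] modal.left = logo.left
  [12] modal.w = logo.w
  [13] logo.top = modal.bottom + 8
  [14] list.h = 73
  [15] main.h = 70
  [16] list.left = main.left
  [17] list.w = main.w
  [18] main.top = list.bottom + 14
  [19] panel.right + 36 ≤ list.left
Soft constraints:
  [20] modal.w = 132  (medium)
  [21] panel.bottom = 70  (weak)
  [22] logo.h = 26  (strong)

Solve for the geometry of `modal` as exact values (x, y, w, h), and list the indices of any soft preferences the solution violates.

1. modal.x = 24  [panel.left = modal.left]
2. modal.w = 132  [panel.w = modal.w]
3. modal.y = 82  [modal.top = panel.bottom + 12]
4. modal.h = 81  [logo.top = modal.bottom + 8]

modal = (x=24, y=82, w=132, h=81)
violated soft preferences: 22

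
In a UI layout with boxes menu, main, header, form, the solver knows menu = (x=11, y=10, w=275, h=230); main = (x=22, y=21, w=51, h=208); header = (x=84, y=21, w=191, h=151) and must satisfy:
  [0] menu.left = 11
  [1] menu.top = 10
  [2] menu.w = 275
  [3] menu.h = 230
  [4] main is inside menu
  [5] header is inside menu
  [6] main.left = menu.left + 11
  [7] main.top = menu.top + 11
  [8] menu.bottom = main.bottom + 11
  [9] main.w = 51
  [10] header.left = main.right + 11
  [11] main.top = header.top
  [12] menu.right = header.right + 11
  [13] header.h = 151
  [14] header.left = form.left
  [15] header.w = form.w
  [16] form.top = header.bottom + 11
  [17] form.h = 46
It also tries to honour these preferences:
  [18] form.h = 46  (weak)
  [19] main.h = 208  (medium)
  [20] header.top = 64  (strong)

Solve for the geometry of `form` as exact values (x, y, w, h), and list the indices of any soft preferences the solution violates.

1. form.x = 84  [header.left = form.left]
2. form.w = 191  [header.w = form.w]
3. form.y = 183  [form.top = header.bottom + 11]
4. form.h = 46  [form.h = 46]

form = (x=84, y=183, w=191, h=46)
violated soft preferences: 20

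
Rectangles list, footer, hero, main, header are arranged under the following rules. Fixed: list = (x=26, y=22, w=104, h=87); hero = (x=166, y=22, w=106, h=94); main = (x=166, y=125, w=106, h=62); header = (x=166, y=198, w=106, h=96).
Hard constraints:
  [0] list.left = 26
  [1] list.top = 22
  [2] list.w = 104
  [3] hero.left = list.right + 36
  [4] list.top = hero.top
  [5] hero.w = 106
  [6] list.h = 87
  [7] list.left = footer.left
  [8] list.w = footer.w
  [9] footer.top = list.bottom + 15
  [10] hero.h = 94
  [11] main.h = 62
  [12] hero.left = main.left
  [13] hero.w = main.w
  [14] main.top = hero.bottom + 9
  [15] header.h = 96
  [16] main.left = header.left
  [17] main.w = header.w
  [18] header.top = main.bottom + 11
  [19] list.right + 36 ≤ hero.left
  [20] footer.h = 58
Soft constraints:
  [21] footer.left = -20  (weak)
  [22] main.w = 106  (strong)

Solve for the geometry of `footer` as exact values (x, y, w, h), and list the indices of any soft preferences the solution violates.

footer = (x=26, y=124, w=104, h=58)
violated soft preferences: 21

1. footer.x = 26  [list.left = footer.left]
2. footer.w = 104  [list.w = footer.w]
3. footer.y = 124  [footer.top = list.bottom + 15]
4. footer.h = 58  [footer.h = 58]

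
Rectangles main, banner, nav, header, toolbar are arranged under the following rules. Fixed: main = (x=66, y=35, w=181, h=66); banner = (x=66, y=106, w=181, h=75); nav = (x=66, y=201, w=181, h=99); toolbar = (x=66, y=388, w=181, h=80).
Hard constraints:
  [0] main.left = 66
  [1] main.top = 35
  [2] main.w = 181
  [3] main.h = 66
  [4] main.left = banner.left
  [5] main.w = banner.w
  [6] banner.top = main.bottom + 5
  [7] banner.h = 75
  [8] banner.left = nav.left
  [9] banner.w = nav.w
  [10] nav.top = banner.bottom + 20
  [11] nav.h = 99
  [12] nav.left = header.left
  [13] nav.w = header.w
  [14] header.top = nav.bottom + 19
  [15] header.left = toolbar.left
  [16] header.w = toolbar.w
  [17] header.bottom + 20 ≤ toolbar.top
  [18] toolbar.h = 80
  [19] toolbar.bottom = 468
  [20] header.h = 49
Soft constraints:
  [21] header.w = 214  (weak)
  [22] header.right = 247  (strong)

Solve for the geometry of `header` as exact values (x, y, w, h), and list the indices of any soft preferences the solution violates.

header = (x=66, y=319, w=181, h=49)
violated soft preferences: 21

1. header.x = 66  [nav.left = header.left]
2. header.w = 181  [nav.w = header.w]
3. header.y = 319  [header.top = nav.bottom + 19]
4. header.h = 49  [header.h = 49]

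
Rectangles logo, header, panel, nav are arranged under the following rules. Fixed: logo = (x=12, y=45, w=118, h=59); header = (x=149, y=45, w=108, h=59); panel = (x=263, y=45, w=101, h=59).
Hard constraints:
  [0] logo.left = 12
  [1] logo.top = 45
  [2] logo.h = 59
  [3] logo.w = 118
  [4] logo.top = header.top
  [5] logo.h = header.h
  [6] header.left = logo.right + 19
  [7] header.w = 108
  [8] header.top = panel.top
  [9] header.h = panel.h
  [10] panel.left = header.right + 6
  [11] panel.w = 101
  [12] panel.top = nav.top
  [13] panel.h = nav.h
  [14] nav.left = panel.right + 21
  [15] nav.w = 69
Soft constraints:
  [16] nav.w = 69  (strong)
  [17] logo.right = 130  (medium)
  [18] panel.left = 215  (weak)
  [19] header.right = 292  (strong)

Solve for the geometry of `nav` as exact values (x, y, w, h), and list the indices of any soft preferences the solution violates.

1. nav.y = 45  [panel.top = nav.top]
2. nav.h = 59  [panel.h = nav.h]
3. nav.x = 385  [nav.left = panel.right + 21]
4. nav.w = 69  [nav.w = 69]

nav = (x=385, y=45, w=69, h=59)
violated soft preferences: 18, 19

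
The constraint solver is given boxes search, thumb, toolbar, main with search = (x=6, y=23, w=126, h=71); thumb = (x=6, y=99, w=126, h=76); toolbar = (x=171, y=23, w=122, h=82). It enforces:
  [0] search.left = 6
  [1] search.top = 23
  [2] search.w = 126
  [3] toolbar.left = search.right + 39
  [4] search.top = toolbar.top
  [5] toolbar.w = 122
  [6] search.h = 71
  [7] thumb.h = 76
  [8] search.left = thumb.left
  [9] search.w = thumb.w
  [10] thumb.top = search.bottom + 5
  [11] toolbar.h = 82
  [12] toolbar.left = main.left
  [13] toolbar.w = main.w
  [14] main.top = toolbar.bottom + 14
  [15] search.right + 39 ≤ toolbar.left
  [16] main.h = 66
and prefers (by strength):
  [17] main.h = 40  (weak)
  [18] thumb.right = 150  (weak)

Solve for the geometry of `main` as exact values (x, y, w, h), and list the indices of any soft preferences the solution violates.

1. main.x = 171  [toolbar.left = main.left]
2. main.w = 122  [toolbar.w = main.w]
3. main.y = 119  [main.top = toolbar.bottom + 14]
4. main.h = 66  [main.h = 66]

main = (x=171, y=119, w=122, h=66)
violated soft preferences: 17, 18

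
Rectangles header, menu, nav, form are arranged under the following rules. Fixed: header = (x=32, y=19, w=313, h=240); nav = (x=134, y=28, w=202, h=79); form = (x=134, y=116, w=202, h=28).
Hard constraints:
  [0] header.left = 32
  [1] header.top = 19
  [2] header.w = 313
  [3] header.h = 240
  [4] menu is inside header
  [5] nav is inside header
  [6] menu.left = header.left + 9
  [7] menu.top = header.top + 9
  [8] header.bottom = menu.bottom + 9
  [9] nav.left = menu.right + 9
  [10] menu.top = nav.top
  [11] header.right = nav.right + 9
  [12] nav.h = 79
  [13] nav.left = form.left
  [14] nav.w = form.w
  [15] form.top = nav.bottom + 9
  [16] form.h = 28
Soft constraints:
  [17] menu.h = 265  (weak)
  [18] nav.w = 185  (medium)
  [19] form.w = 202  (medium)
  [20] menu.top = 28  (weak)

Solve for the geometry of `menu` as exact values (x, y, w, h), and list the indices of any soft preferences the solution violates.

1. menu.x = 41  [menu.left = header.left + 9]
2. menu.y = 28  [menu.top = header.top + 9]
3. menu.h = 222  [header.bottom = menu.bottom + 9]
4. menu.w = 84  [nav.left = menu.right + 9]

menu = (x=41, y=28, w=84, h=222)
violated soft preferences: 17, 18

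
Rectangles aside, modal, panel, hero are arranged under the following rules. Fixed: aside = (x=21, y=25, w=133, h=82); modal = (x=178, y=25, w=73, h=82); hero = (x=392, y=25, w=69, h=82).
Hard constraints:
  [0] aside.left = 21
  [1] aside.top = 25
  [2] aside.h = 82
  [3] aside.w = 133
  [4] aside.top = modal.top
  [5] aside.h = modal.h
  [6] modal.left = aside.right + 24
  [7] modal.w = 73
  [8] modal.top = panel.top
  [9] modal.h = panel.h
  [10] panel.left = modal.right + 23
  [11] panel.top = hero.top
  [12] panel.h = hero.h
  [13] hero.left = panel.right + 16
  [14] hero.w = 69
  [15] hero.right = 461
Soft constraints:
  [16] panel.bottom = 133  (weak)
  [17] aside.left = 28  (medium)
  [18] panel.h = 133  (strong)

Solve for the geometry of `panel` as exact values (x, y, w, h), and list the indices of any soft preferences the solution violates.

1. panel.y = 25  [modal.top = panel.top]
2. panel.h = 82  [modal.h = panel.h]
3. panel.x = 274  [panel.left = modal.right + 23]
4. panel.w = 102  [hero.left = panel.right + 16]

panel = (x=274, y=25, w=102, h=82)
violated soft preferences: 16, 17, 18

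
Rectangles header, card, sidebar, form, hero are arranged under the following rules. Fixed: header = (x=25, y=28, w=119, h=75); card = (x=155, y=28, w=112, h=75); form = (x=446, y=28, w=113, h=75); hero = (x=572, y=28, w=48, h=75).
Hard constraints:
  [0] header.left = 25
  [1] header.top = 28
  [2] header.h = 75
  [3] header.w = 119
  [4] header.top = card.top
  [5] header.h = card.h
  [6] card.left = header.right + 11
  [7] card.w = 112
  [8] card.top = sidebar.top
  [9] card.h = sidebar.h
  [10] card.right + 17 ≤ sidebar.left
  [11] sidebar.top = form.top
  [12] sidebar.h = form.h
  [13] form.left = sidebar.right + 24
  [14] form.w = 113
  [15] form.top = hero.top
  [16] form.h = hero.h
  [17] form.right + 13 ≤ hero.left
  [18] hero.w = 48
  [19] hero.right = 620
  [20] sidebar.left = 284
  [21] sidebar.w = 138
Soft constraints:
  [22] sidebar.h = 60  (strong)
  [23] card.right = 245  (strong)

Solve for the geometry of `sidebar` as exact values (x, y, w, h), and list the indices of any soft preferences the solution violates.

sidebar = (x=284, y=28, w=138, h=75)
violated soft preferences: 22, 23

1. sidebar.y = 28  [card.top = sidebar.top]
2. sidebar.h = 75  [card.h = sidebar.h]
3. sidebar.x = 284  [sidebar.left = 284]
4. sidebar.w = 138  [sidebar.w = 138]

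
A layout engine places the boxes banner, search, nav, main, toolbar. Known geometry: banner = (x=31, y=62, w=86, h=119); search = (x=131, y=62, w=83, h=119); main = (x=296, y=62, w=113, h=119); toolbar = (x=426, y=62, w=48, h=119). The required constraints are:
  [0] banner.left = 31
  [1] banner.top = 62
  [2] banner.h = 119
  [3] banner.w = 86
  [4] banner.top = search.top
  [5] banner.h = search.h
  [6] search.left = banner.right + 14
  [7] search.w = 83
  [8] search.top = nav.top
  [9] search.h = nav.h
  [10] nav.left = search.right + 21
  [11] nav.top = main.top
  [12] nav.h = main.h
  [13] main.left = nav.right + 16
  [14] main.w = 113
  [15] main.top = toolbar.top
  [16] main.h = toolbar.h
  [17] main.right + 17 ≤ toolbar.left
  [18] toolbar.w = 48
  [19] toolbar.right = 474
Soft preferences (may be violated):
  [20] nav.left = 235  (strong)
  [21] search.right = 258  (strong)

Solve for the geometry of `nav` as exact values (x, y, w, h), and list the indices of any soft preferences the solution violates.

nav = (x=235, y=62, w=45, h=119)
violated soft preferences: 21

1. nav.y = 62  [search.top = nav.top]
2. nav.h = 119  [search.h = nav.h]
3. nav.x = 235  [nav.left = search.right + 21]
4. nav.w = 45  [main.left = nav.right + 16]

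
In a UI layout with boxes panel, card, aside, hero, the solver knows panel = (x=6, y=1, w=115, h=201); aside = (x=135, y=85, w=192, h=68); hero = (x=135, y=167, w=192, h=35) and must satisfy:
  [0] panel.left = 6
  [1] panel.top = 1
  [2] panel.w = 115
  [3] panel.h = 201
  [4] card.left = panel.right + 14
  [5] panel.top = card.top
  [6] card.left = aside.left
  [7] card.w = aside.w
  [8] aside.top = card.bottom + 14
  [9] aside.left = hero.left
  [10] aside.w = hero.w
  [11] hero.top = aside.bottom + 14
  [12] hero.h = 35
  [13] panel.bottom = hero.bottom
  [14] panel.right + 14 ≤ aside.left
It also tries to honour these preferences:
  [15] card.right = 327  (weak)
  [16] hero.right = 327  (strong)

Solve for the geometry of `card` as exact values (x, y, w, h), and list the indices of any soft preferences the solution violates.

card = (x=135, y=1, w=192, h=70)
violated soft preferences: none

1. card.x = 135  [card.left = panel.right + 14]
2. card.y = 1  [panel.top = card.top]
3. card.w = 192  [card.w = aside.w]
4. card.h = 70  [aside.top = card.bottom + 14]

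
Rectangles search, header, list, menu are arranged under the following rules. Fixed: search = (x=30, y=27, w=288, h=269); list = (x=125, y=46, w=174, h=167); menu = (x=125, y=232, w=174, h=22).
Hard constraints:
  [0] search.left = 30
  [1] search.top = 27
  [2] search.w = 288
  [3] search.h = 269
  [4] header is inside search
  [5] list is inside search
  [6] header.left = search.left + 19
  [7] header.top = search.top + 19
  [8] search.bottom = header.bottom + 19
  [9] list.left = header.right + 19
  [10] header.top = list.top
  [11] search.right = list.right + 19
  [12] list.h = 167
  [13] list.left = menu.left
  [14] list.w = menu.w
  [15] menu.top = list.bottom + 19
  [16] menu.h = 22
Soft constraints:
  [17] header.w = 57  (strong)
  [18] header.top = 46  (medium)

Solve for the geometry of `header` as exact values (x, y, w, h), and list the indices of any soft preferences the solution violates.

1. header.x = 49  [header.left = search.left + 19]
2. header.y = 46  [header.top = search.top + 19]
3. header.h = 231  [search.bottom = header.bottom + 19]
4. header.w = 57  [list.left = header.right + 19]

header = (x=49, y=46, w=57, h=231)
violated soft preferences: none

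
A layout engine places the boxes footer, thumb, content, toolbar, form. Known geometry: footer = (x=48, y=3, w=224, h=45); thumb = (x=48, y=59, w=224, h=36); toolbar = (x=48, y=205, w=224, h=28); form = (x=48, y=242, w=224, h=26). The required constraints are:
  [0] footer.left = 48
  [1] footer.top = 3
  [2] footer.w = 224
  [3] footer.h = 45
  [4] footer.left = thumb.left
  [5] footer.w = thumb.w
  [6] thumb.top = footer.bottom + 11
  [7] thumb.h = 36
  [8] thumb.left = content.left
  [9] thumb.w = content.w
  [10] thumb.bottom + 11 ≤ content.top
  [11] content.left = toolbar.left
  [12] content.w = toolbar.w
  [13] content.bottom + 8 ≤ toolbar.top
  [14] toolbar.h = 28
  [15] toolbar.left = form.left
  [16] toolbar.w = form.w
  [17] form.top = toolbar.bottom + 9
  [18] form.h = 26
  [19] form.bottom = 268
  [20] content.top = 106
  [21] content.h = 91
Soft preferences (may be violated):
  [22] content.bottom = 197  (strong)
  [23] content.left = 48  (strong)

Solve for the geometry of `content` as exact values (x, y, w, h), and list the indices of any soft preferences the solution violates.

1. content.x = 48  [thumb.left = content.left]
2. content.w = 224  [thumb.w = content.w]
3. content.y = 106  [content.top = 106]
4. content.h = 91  [content.h = 91]

content = (x=48, y=106, w=224, h=91)
violated soft preferences: none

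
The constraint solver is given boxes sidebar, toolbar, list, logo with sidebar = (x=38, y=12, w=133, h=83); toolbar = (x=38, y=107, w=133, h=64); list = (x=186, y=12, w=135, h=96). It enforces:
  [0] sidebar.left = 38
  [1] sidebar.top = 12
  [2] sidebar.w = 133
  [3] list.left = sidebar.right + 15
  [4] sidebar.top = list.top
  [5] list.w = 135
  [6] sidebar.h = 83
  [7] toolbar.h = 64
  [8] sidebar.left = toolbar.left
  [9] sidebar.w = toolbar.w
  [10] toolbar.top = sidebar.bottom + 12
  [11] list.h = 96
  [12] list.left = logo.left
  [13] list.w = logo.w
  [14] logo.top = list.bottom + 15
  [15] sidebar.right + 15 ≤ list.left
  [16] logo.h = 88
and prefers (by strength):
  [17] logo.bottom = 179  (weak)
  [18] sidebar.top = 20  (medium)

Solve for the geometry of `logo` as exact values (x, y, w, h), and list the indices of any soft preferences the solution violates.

logo = (x=186, y=123, w=135, h=88)
violated soft preferences: 17, 18

1. logo.x = 186  [list.left = logo.left]
2. logo.w = 135  [list.w = logo.w]
3. logo.y = 123  [logo.top = list.bottom + 15]
4. logo.h = 88  [logo.h = 88]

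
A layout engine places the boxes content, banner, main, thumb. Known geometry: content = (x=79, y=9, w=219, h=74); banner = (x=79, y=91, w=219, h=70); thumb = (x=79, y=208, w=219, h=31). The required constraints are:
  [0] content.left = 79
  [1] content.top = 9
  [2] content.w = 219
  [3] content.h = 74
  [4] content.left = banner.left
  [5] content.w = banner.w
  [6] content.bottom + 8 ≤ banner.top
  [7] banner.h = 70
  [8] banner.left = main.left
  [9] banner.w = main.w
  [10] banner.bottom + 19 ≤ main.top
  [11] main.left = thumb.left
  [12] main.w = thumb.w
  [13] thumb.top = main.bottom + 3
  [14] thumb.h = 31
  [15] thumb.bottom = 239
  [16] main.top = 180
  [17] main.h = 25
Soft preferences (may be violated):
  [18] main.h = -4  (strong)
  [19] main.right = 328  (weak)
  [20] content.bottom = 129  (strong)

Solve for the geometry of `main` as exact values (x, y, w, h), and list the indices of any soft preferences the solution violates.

main = (x=79, y=180, w=219, h=25)
violated soft preferences: 18, 19, 20

1. main.x = 79  [banner.left = main.left]
2. main.w = 219  [banner.w = main.w]
3. main.y = 180  [main.top = 180]
4. main.h = 25  [main.h = 25]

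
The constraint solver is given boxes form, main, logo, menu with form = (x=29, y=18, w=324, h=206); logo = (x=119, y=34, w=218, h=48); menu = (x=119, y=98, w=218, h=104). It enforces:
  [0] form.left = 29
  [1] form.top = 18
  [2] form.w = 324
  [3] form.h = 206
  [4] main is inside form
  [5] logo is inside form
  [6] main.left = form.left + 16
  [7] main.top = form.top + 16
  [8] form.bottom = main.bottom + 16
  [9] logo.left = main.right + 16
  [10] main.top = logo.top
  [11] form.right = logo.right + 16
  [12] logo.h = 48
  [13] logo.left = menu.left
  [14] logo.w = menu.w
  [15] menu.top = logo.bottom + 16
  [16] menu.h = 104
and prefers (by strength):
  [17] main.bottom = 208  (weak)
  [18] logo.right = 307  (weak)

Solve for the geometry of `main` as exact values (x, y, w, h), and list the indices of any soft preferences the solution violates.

1. main.x = 45  [main.left = form.left + 16]
2. main.y = 34  [main.top = form.top + 16]
3. main.h = 174  [form.bottom = main.bottom + 16]
4. main.w = 58  [logo.left = main.right + 16]

main = (x=45, y=34, w=58, h=174)
violated soft preferences: 18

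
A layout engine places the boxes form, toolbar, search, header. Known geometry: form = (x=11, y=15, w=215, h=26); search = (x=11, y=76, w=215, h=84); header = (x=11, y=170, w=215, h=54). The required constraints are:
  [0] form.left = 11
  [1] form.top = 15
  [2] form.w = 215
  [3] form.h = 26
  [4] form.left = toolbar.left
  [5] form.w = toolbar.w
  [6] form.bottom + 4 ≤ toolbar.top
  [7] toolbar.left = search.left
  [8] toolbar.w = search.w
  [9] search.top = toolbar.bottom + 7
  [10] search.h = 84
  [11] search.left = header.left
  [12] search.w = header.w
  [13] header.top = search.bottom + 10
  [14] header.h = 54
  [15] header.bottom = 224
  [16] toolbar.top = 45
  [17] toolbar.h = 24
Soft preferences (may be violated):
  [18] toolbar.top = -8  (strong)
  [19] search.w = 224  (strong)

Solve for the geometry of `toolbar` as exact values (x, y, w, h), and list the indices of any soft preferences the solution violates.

toolbar = (x=11, y=45, w=215, h=24)
violated soft preferences: 18, 19

1. toolbar.x = 11  [form.left = toolbar.left]
2. toolbar.w = 215  [form.w = toolbar.w]
3. toolbar.y = 45  [toolbar.top = 45]
4. toolbar.h = 24  [toolbar.h = 24]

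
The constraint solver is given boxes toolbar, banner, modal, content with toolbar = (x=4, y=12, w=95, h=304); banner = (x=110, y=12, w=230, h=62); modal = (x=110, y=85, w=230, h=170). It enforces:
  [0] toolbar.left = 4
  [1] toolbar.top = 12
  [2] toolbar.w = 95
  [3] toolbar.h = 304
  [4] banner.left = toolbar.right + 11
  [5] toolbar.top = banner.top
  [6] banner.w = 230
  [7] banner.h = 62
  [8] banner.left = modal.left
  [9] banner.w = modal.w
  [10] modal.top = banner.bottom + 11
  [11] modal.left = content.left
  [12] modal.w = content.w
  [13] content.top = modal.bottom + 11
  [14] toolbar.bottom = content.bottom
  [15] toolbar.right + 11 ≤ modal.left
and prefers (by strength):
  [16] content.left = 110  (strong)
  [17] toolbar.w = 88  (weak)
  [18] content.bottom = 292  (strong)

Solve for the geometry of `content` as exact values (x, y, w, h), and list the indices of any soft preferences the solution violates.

1. content.x = 110  [modal.left = content.left]
2. content.w = 230  [modal.w = content.w]
3. content.y = 266  [content.top = modal.bottom + 11]
4. content.h = 50  [toolbar.bottom = content.bottom]

content = (x=110, y=266, w=230, h=50)
violated soft preferences: 17, 18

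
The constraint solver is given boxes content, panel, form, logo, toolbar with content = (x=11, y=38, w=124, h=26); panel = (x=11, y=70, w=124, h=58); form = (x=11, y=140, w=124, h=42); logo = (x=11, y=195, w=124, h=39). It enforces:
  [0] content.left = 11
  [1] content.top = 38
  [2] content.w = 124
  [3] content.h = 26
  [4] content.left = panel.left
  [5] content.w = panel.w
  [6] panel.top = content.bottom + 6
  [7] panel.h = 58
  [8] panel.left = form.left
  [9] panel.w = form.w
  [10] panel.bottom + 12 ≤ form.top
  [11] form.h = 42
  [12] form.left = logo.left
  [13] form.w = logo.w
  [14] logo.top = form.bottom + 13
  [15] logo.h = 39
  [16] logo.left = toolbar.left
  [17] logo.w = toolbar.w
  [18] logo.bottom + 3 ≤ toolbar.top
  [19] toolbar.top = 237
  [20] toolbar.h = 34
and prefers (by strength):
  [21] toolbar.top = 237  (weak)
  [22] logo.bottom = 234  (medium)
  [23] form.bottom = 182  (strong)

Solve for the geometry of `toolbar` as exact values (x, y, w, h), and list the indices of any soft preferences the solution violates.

toolbar = (x=11, y=237, w=124, h=34)
violated soft preferences: none

1. toolbar.x = 11  [logo.left = toolbar.left]
2. toolbar.w = 124  [logo.w = toolbar.w]
3. toolbar.y = 237  [toolbar.top = 237]
4. toolbar.h = 34  [toolbar.h = 34]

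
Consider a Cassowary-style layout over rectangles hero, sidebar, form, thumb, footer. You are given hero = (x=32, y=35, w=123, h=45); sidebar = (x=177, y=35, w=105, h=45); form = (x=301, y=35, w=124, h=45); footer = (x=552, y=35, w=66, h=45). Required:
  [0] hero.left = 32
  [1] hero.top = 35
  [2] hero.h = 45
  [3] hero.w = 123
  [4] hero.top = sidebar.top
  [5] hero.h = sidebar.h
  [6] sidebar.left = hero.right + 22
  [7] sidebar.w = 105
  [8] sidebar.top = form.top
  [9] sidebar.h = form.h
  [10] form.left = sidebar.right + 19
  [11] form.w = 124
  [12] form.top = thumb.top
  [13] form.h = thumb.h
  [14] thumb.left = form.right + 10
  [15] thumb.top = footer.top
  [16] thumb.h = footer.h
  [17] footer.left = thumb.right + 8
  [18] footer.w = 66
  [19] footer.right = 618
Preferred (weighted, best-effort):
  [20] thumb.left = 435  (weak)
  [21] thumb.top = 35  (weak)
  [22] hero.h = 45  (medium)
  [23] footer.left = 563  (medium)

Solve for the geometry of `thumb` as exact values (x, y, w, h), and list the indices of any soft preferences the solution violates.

1. thumb.y = 35  [form.top = thumb.top]
2. thumb.h = 45  [form.h = thumb.h]
3. thumb.x = 435  [thumb.left = form.right + 10]
4. thumb.w = 109  [footer.left = thumb.right + 8]

thumb = (x=435, y=35, w=109, h=45)
violated soft preferences: 23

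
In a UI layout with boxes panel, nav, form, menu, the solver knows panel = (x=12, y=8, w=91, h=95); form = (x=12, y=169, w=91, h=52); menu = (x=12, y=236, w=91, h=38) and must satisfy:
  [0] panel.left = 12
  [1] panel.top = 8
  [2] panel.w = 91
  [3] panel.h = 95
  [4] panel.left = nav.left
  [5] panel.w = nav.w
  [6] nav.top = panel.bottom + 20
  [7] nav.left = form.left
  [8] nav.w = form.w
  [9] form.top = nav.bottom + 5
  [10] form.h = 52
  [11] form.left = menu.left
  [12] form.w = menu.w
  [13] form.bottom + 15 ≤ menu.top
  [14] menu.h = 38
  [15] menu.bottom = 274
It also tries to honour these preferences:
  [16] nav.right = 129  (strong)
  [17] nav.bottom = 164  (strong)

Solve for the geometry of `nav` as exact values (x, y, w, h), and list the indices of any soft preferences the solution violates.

1. nav.x = 12  [panel.left = nav.left]
2. nav.w = 91  [panel.w = nav.w]
3. nav.y = 123  [nav.top = panel.bottom + 20]
4. nav.h = 41  [form.top = nav.bottom + 5]

nav = (x=12, y=123, w=91, h=41)
violated soft preferences: 16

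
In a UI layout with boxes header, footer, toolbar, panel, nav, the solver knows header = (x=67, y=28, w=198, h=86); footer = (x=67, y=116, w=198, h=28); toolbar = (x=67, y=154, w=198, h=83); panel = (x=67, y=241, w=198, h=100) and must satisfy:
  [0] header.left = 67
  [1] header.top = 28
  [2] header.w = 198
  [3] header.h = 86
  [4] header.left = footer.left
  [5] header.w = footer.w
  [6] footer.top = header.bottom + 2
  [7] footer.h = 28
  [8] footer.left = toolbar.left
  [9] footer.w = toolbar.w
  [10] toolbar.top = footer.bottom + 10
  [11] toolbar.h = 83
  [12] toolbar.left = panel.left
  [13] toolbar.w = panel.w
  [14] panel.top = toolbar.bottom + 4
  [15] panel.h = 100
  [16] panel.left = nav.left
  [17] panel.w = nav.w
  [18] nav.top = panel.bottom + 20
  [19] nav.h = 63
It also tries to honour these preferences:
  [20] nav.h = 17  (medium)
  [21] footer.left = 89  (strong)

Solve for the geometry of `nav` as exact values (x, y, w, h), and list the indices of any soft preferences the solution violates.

nav = (x=67, y=361, w=198, h=63)
violated soft preferences: 20, 21

1. nav.x = 67  [panel.left = nav.left]
2. nav.w = 198  [panel.w = nav.w]
3. nav.y = 361  [nav.top = panel.bottom + 20]
4. nav.h = 63  [nav.h = 63]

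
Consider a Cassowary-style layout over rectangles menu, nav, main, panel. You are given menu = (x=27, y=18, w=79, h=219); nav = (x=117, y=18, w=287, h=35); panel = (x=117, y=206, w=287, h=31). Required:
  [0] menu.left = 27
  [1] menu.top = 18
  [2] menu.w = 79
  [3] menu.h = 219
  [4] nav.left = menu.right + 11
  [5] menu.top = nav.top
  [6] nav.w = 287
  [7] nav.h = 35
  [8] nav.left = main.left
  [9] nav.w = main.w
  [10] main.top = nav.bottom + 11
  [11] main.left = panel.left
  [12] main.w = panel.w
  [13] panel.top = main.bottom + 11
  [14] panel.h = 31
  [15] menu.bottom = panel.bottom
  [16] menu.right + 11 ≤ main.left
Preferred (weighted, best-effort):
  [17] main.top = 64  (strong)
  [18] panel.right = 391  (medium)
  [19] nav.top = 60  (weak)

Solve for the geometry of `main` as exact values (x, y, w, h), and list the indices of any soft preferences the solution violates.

main = (x=117, y=64, w=287, h=131)
violated soft preferences: 18, 19

1. main.x = 117  [nav.left = main.left]
2. main.w = 287  [nav.w = main.w]
3. main.y = 64  [main.top = nav.bottom + 11]
4. main.h = 131  [panel.top = main.bottom + 11]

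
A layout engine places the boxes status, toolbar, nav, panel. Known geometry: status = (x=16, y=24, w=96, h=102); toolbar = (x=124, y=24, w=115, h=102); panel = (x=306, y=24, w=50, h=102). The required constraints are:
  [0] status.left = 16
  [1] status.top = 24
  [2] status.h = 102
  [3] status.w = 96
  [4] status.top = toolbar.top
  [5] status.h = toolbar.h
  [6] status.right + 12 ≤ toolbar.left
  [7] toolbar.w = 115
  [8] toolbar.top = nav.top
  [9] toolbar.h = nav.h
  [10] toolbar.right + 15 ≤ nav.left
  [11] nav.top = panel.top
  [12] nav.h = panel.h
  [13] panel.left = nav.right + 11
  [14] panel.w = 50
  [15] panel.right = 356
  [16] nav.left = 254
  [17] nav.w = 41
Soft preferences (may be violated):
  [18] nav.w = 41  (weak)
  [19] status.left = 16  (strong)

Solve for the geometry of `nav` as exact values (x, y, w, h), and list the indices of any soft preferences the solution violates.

nav = (x=254, y=24, w=41, h=102)
violated soft preferences: none

1. nav.y = 24  [toolbar.top = nav.top]
2. nav.h = 102  [toolbar.h = nav.h]
3. nav.x = 254  [nav.left = 254]
4. nav.w = 41  [nav.w = 41]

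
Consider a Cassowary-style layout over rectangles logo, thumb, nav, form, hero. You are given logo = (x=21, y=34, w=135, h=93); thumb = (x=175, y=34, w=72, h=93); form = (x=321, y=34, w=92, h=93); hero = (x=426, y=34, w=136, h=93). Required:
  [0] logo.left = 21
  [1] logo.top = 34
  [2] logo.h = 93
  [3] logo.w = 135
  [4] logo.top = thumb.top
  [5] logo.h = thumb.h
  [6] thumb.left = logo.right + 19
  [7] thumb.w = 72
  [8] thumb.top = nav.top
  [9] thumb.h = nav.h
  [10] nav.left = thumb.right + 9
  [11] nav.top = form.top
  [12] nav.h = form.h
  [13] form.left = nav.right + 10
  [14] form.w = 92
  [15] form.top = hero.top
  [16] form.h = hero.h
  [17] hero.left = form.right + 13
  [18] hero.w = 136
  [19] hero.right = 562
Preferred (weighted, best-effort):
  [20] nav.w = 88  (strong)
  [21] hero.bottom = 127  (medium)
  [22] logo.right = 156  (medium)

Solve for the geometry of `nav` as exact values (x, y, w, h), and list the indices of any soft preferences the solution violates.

1. nav.y = 34  [thumb.top = nav.top]
2. nav.h = 93  [thumb.h = nav.h]
3. nav.x = 256  [nav.left = thumb.right + 9]
4. nav.w = 55  [form.left = nav.right + 10]

nav = (x=256, y=34, w=55, h=93)
violated soft preferences: 20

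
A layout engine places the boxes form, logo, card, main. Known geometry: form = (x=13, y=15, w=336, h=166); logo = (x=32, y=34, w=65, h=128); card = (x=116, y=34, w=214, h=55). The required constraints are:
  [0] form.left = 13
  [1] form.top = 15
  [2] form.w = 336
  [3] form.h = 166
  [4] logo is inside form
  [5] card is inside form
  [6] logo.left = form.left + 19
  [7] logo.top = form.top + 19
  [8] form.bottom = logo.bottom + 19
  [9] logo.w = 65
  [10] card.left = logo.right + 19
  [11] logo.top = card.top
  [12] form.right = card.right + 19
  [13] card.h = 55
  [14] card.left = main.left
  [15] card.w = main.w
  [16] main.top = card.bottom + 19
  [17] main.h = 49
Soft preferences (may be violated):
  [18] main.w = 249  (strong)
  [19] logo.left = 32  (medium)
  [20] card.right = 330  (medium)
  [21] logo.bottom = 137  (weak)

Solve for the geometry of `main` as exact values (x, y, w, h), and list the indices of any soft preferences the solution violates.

main = (x=116, y=108, w=214, h=49)
violated soft preferences: 18, 21

1. main.x = 116  [card.left = main.left]
2. main.w = 214  [card.w = main.w]
3. main.y = 108  [main.top = card.bottom + 19]
4. main.h = 49  [main.h = 49]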